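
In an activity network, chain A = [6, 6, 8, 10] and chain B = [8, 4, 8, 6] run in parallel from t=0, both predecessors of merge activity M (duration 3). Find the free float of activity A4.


ES(A4) = sum of predecessors on chain A = 20
EF(A4) = ES + duration = 20 + 10 = 30
Successor of A4 is M. ES(M) = max(sum(A), sum(B)) = max(30, 26) = 30
Free float = ES(successor) - EF(current) = 30 - 30 = 0

0


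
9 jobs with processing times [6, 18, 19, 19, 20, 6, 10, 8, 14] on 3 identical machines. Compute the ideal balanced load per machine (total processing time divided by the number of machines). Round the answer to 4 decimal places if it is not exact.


Total processing time = 6 + 18 + 19 + 19 + 20 + 6 + 10 + 8 + 14 = 120
Number of machines = 3
Ideal balanced load = 120 / 3 = 40.0

40.0


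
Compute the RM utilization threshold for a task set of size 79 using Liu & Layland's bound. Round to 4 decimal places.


Compute 2^(1/79) = 1.0088126194
Subtract 1: 1.0088126194 - 1 = 0.0088126194
Multiply by n: 79 * 0.0088126194 = 0.6961969326
Round to 4 dp: 0.6962

0.6962


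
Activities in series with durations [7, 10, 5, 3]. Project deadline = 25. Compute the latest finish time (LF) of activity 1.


LF(activity 1) = deadline - sum of successor durations
Successors: activities 2 through 4 with durations [10, 5, 3]
Sum of successor durations = 18
LF = 25 - 18 = 7

7


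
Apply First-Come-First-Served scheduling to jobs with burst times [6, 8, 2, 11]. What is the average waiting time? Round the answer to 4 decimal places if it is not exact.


FCFS order (as given): [6, 8, 2, 11]
Waiting times:
  Job 1: wait = 0
  Job 2: wait = 6
  Job 3: wait = 14
  Job 4: wait = 16
Sum of waiting times = 36
Average waiting time = 36/4 = 9.0

9.0


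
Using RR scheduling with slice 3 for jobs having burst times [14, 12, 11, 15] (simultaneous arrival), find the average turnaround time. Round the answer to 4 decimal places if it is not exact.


Time quantum = 3
Execution trace:
  J1 runs 3 units, time = 3
  J2 runs 3 units, time = 6
  J3 runs 3 units, time = 9
  J4 runs 3 units, time = 12
  J1 runs 3 units, time = 15
  J2 runs 3 units, time = 18
  J3 runs 3 units, time = 21
  J4 runs 3 units, time = 24
  J1 runs 3 units, time = 27
  J2 runs 3 units, time = 30
  J3 runs 3 units, time = 33
  J4 runs 3 units, time = 36
  J1 runs 3 units, time = 39
  J2 runs 3 units, time = 42
  J3 runs 2 units, time = 44
  J4 runs 3 units, time = 47
  J1 runs 2 units, time = 49
  J4 runs 3 units, time = 52
Finish times: [49, 42, 44, 52]
Average turnaround = 187/4 = 46.75

46.75


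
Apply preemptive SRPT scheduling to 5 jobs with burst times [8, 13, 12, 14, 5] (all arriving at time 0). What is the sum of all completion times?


Since all jobs arrive at t=0, SRPT equals SPT ordering.
SPT order: [5, 8, 12, 13, 14]
Completion times:
  Job 1: p=5, C=5
  Job 2: p=8, C=13
  Job 3: p=12, C=25
  Job 4: p=13, C=38
  Job 5: p=14, C=52
Total completion time = 5 + 13 + 25 + 38 + 52 = 133

133


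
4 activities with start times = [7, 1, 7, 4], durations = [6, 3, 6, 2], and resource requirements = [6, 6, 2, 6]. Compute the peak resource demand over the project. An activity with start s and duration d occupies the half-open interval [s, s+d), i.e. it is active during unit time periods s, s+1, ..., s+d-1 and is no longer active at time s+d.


Each activity i is active on [start_i, start_i + duration_i).
Compute total resource usage per time slot:
  t=0: active resources = [], total = 0
  t=1: active resources = [6], total = 6
  t=2: active resources = [6], total = 6
  t=3: active resources = [6], total = 6
  t=4: active resources = [6], total = 6
  t=5: active resources = [6], total = 6
  t=6: active resources = [], total = 0
  t=7: active resources = [6, 2], total = 8
  t=8: active resources = [6, 2], total = 8
  t=9: active resources = [6, 2], total = 8
  t=10: active resources = [6, 2], total = 8
  t=11: active resources = [6, 2], total = 8
  t=12: active resources = [6, 2], total = 8
Peak resource demand = 8

8


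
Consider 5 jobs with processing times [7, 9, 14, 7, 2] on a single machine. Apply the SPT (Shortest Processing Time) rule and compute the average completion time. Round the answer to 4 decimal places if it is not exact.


Sort jobs by processing time (SPT order): [2, 7, 7, 9, 14]
Compute completion times sequentially:
  Job 1: processing = 2, completes at 2
  Job 2: processing = 7, completes at 9
  Job 3: processing = 7, completes at 16
  Job 4: processing = 9, completes at 25
  Job 5: processing = 14, completes at 39
Sum of completion times = 91
Average completion time = 91/5 = 18.2

18.2


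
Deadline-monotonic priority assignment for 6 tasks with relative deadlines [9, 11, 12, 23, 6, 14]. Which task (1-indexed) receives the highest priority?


Sort tasks by relative deadline (ascending):
  Task 5: deadline = 6
  Task 1: deadline = 9
  Task 2: deadline = 11
  Task 3: deadline = 12
  Task 6: deadline = 14
  Task 4: deadline = 23
Priority order (highest first): [5, 1, 2, 3, 6, 4]
Highest priority task = 5

5


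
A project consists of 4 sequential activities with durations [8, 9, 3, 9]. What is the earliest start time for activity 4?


Activity 4 starts after activities 1 through 3 complete.
Predecessor durations: [8, 9, 3]
ES = 8 + 9 + 3 = 20

20


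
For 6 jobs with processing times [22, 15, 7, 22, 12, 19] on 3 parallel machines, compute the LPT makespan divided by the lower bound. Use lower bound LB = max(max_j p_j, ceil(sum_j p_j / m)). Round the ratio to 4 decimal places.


LPT order: [22, 22, 19, 15, 12, 7]
Machine loads after assignment: [34, 29, 34]
LPT makespan = 34
Lower bound = max(max_job, ceil(total/3)) = max(22, 33) = 33
Ratio = 34 / 33 = 1.0303

1.0303


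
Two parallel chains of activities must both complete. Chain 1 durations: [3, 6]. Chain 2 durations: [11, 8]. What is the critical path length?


Path A total = 3 + 6 = 9
Path B total = 11 + 8 = 19
Critical path = longest path = max(9, 19) = 19

19


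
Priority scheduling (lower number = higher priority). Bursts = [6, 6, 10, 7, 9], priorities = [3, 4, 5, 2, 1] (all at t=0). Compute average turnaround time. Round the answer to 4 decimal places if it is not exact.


Sort by priority (ascending = highest first):
Order: [(1, 9), (2, 7), (3, 6), (4, 6), (5, 10)]
Completion times:
  Priority 1, burst=9, C=9
  Priority 2, burst=7, C=16
  Priority 3, burst=6, C=22
  Priority 4, burst=6, C=28
  Priority 5, burst=10, C=38
Average turnaround = 113/5 = 22.6

22.6


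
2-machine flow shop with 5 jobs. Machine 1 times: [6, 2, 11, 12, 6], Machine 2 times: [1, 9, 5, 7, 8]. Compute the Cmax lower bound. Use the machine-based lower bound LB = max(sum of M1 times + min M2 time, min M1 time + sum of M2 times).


LB1 = sum(M1 times) + min(M2 times) = 37 + 1 = 38
LB2 = min(M1 times) + sum(M2 times) = 2 + 30 = 32
Lower bound = max(LB1, LB2) = max(38, 32) = 38

38


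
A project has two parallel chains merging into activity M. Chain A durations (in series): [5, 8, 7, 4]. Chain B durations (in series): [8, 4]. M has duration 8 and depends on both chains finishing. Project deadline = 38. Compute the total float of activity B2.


Forward pass: ES(B2) = sum of predecessors on chain B = 8
EF = ES + duration = 8 + 4 = 12
Backward pass: LF(M) = deadline = 38; LS(M) = 38 - 8 = 30
LF(B2) = LS(M) - sum(successors on chain B) = 30 - 0 = 30
LS = LF - duration = 30 - 4 = 26
Total float = LS - ES = 26 - 8 = 18

18


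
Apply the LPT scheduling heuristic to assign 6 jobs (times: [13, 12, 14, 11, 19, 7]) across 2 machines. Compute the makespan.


Sort jobs in decreasing order (LPT): [19, 14, 13, 12, 11, 7]
Assign each job to the least loaded machine:
  Machine 1: jobs [19, 12, 7], load = 38
  Machine 2: jobs [14, 13, 11], load = 38
Makespan = max load = 38

38


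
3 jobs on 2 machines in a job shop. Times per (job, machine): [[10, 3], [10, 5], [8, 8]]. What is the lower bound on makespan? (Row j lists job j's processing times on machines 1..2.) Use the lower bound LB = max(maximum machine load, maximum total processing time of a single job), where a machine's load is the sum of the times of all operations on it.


Machine loads:
  Machine 1: 10 + 10 + 8 = 28
  Machine 2: 3 + 5 + 8 = 16
Max machine load = 28
Job totals:
  Job 1: 13
  Job 2: 15
  Job 3: 16
Max job total = 16
Lower bound = max(28, 16) = 28

28


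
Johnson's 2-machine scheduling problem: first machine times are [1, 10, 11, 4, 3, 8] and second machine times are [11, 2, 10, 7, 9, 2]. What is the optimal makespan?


Apply Johnson's rule:
  Group 1 (a <= b): [(1, 1, 11), (5, 3, 9), (4, 4, 7)]
  Group 2 (a > b): [(3, 11, 10), (2, 10, 2), (6, 8, 2)]
Optimal job order: [1, 5, 4, 3, 2, 6]
Schedule:
  Job 1: M1 done at 1, M2 done at 12
  Job 5: M1 done at 4, M2 done at 21
  Job 4: M1 done at 8, M2 done at 28
  Job 3: M1 done at 19, M2 done at 38
  Job 2: M1 done at 29, M2 done at 40
  Job 6: M1 done at 37, M2 done at 42
Makespan = 42

42


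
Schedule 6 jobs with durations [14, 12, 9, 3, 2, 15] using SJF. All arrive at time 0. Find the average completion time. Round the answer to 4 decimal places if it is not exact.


SJF order (ascending): [2, 3, 9, 12, 14, 15]
Completion times:
  Job 1: burst=2, C=2
  Job 2: burst=3, C=5
  Job 3: burst=9, C=14
  Job 4: burst=12, C=26
  Job 5: burst=14, C=40
  Job 6: burst=15, C=55
Average completion = 142/6 = 23.6667

23.6667


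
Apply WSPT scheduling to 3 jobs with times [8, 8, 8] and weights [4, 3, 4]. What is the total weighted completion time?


Compute p/w ratios and sort ascending (WSPT): [(8, 4), (8, 4), (8, 3)]
Compute weighted completion times:
  Job (p=8,w=4): C=8, w*C=4*8=32
  Job (p=8,w=4): C=16, w*C=4*16=64
  Job (p=8,w=3): C=24, w*C=3*24=72
Total weighted completion time = 168

168


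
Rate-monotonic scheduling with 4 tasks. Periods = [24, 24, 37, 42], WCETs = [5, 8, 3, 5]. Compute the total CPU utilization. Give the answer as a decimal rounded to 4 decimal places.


Compute individual utilizations (exact fractions):
  Task 1: C/T = 5/24 (approx. 0.2083)
  Task 2: C/T = 8/24 = 1/3 (approx. 0.3333)
  Task 3: C/T = 3/37 (approx. 0.0811)
  Task 4: C/T = 5/42 (approx. 0.119)
Total utilization U = 5/24 + 1/3 + 3/37 + 5/42 = 1537/2072
Rounded to 4 decimal places: U = 0.7418
RM (Liu & Layland) bound for 4 tasks = 0.756828; compare with U = 1537/2072 (approx. 0.741795)
U <= bound, so schedulable by RM sufficient condition.

0.7418


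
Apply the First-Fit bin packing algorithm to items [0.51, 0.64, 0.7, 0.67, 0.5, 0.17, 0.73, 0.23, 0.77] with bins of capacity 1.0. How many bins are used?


Place items sequentially using First-Fit:
  Item 0.51 -> new Bin 1
  Item 0.64 -> new Bin 2
  Item 0.7 -> new Bin 3
  Item 0.67 -> new Bin 4
  Item 0.5 -> new Bin 5
  Item 0.17 -> Bin 1 (now 0.68)
  Item 0.73 -> new Bin 6
  Item 0.23 -> Bin 1 (now 0.91)
  Item 0.77 -> new Bin 7
Total bins used = 7

7


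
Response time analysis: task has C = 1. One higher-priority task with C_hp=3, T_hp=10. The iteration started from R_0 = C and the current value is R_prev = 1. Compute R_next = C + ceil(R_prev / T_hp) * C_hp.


R_next = C + ceil(R_prev / T_hp) * C_hp
ceil(1 / 10) = ceil(0.1) = 1
Interference = 1 * 3 = 3
R_next = 1 + 3 = 4

4


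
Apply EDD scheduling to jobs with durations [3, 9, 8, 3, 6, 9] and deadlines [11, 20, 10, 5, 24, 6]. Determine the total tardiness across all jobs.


Sort by due date (EDD order): [(3, 5), (9, 6), (8, 10), (3, 11), (9, 20), (6, 24)]
Compute completion times and tardiness:
  Job 1: p=3, d=5, C=3, tardiness=max(0,3-5)=0
  Job 2: p=9, d=6, C=12, tardiness=max(0,12-6)=6
  Job 3: p=8, d=10, C=20, tardiness=max(0,20-10)=10
  Job 4: p=3, d=11, C=23, tardiness=max(0,23-11)=12
  Job 5: p=9, d=20, C=32, tardiness=max(0,32-20)=12
  Job 6: p=6, d=24, C=38, tardiness=max(0,38-24)=14
Total tardiness = 54

54


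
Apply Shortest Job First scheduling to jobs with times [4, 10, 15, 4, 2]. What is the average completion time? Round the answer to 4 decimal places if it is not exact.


SJF order (ascending): [2, 4, 4, 10, 15]
Completion times:
  Job 1: burst=2, C=2
  Job 2: burst=4, C=6
  Job 3: burst=4, C=10
  Job 4: burst=10, C=20
  Job 5: burst=15, C=35
Average completion = 73/5 = 14.6

14.6


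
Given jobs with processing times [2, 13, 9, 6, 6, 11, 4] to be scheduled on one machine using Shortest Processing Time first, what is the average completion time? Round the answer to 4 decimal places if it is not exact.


Sort jobs by processing time (SPT order): [2, 4, 6, 6, 9, 11, 13]
Compute completion times sequentially:
  Job 1: processing = 2, completes at 2
  Job 2: processing = 4, completes at 6
  Job 3: processing = 6, completes at 12
  Job 4: processing = 6, completes at 18
  Job 5: processing = 9, completes at 27
  Job 6: processing = 11, completes at 38
  Job 7: processing = 13, completes at 51
Sum of completion times = 154
Average completion time = 154/7 = 22.0

22.0


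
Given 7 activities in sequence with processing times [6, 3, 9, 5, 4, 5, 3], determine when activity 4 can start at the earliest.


Activity 4 starts after activities 1 through 3 complete.
Predecessor durations: [6, 3, 9]
ES = 6 + 3 + 9 = 18

18


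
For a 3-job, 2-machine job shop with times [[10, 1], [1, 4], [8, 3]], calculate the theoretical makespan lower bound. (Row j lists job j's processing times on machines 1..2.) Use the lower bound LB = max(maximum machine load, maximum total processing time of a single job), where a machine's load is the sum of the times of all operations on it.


Machine loads:
  Machine 1: 10 + 1 + 8 = 19
  Machine 2: 1 + 4 + 3 = 8
Max machine load = 19
Job totals:
  Job 1: 11
  Job 2: 5
  Job 3: 11
Max job total = 11
Lower bound = max(19, 11) = 19

19


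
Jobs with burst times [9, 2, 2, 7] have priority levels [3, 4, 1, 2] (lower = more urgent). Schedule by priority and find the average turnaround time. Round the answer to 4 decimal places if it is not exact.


Sort by priority (ascending = highest first):
Order: [(1, 2), (2, 7), (3, 9), (4, 2)]
Completion times:
  Priority 1, burst=2, C=2
  Priority 2, burst=7, C=9
  Priority 3, burst=9, C=18
  Priority 4, burst=2, C=20
Average turnaround = 49/4 = 12.25

12.25


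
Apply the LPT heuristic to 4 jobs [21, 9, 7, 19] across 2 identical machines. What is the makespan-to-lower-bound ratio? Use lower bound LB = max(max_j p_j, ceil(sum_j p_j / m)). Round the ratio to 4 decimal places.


LPT order: [21, 19, 9, 7]
Machine loads after assignment: [28, 28]
LPT makespan = 28
Lower bound = max(max_job, ceil(total/2)) = max(21, 28) = 28
Ratio = 28 / 28 = 1.0

1.0


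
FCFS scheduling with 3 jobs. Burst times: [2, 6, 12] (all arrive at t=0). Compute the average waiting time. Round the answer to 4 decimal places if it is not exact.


FCFS order (as given): [2, 6, 12]
Waiting times:
  Job 1: wait = 0
  Job 2: wait = 2
  Job 3: wait = 8
Sum of waiting times = 10
Average waiting time = 10/3 = 3.3333

3.3333


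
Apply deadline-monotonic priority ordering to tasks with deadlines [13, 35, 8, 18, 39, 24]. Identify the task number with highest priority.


Sort tasks by relative deadline (ascending):
  Task 3: deadline = 8
  Task 1: deadline = 13
  Task 4: deadline = 18
  Task 6: deadline = 24
  Task 2: deadline = 35
  Task 5: deadline = 39
Priority order (highest first): [3, 1, 4, 6, 2, 5]
Highest priority task = 3

3


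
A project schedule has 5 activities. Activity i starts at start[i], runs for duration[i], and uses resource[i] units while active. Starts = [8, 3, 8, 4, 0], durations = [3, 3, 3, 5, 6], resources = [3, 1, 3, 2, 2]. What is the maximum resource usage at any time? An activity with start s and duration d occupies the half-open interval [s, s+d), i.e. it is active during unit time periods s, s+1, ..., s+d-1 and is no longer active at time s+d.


Each activity i is active on [start_i, start_i + duration_i).
Compute total resource usage per time slot:
  t=0: active resources = [2], total = 2
  t=1: active resources = [2], total = 2
  t=2: active resources = [2], total = 2
  t=3: active resources = [1, 2], total = 3
  t=4: active resources = [1, 2, 2], total = 5
  t=5: active resources = [1, 2, 2], total = 5
  t=6: active resources = [2], total = 2
  t=7: active resources = [2], total = 2
  t=8: active resources = [3, 3, 2], total = 8
  t=9: active resources = [3, 3], total = 6
  t=10: active resources = [3, 3], total = 6
Peak resource demand = 8

8


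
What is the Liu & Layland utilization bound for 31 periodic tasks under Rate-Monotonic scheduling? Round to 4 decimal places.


Compute 2^(1/31) = 1.0226114356
Subtract 1: 1.0226114356 - 1 = 0.0226114356
Multiply by n: 31 * 0.0226114356 = 0.7009545036
Round to 4 dp: 0.7010

0.7010


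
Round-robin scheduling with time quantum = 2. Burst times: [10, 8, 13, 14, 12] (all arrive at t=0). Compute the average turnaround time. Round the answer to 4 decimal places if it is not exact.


Time quantum = 2
Execution trace:
  J1 runs 2 units, time = 2
  J2 runs 2 units, time = 4
  J3 runs 2 units, time = 6
  J4 runs 2 units, time = 8
  J5 runs 2 units, time = 10
  J1 runs 2 units, time = 12
  J2 runs 2 units, time = 14
  J3 runs 2 units, time = 16
  J4 runs 2 units, time = 18
  J5 runs 2 units, time = 20
  J1 runs 2 units, time = 22
  J2 runs 2 units, time = 24
  J3 runs 2 units, time = 26
  J4 runs 2 units, time = 28
  J5 runs 2 units, time = 30
  J1 runs 2 units, time = 32
  J2 runs 2 units, time = 34
  J3 runs 2 units, time = 36
  J4 runs 2 units, time = 38
  J5 runs 2 units, time = 40
  J1 runs 2 units, time = 42
  J3 runs 2 units, time = 44
  J4 runs 2 units, time = 46
  J5 runs 2 units, time = 48
  J3 runs 2 units, time = 50
  J4 runs 2 units, time = 52
  J5 runs 2 units, time = 54
  J3 runs 1 units, time = 55
  J4 runs 2 units, time = 57
Finish times: [42, 34, 55, 57, 54]
Average turnaround = 242/5 = 48.4

48.4


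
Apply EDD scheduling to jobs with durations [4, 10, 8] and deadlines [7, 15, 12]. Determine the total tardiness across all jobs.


Sort by due date (EDD order): [(4, 7), (8, 12), (10, 15)]
Compute completion times and tardiness:
  Job 1: p=4, d=7, C=4, tardiness=max(0,4-7)=0
  Job 2: p=8, d=12, C=12, tardiness=max(0,12-12)=0
  Job 3: p=10, d=15, C=22, tardiness=max(0,22-15)=7
Total tardiness = 7

7


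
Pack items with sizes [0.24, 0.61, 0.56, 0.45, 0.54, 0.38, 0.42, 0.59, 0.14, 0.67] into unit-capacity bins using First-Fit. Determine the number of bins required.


Place items sequentially using First-Fit:
  Item 0.24 -> new Bin 1
  Item 0.61 -> Bin 1 (now 0.85)
  Item 0.56 -> new Bin 2
  Item 0.45 -> new Bin 3
  Item 0.54 -> Bin 3 (now 0.99)
  Item 0.38 -> Bin 2 (now 0.94)
  Item 0.42 -> new Bin 4
  Item 0.59 -> new Bin 5
  Item 0.14 -> Bin 1 (now 0.99)
  Item 0.67 -> new Bin 6
Total bins used = 6

6


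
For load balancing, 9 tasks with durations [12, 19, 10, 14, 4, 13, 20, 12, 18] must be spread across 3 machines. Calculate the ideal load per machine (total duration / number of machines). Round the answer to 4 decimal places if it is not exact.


Total processing time = 12 + 19 + 10 + 14 + 4 + 13 + 20 + 12 + 18 = 122
Number of machines = 3
Ideal balanced load = 122 / 3 = 40.6667

40.6667


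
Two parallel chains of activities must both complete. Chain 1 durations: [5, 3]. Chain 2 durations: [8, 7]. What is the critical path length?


Path A total = 5 + 3 = 8
Path B total = 8 + 7 = 15
Critical path = longest path = max(8, 15) = 15

15


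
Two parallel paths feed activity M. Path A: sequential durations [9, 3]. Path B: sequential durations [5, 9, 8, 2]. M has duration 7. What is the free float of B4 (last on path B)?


ES(B4) = sum of predecessors on chain B = 22
EF(B4) = ES + duration = 22 + 2 = 24
Successor of B4 is M. ES(M) = max(sum(A), sum(B)) = max(12, 24) = 24
Free float = ES(successor) - EF(current) = 24 - 24 = 0

0


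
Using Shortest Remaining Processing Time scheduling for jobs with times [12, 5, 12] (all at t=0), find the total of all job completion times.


Since all jobs arrive at t=0, SRPT equals SPT ordering.
SPT order: [5, 12, 12]
Completion times:
  Job 1: p=5, C=5
  Job 2: p=12, C=17
  Job 3: p=12, C=29
Total completion time = 5 + 17 + 29 = 51

51


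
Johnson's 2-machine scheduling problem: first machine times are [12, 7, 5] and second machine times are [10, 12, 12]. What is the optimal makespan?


Apply Johnson's rule:
  Group 1 (a <= b): [(3, 5, 12), (2, 7, 12)]
  Group 2 (a > b): [(1, 12, 10)]
Optimal job order: [3, 2, 1]
Schedule:
  Job 3: M1 done at 5, M2 done at 17
  Job 2: M1 done at 12, M2 done at 29
  Job 1: M1 done at 24, M2 done at 39
Makespan = 39

39


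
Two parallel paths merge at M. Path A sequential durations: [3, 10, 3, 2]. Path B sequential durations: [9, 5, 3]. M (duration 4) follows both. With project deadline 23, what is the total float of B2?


Forward pass: ES(B2) = sum of predecessors on chain B = 9
EF = ES + duration = 9 + 5 = 14
Backward pass: LF(M) = deadline = 23; LS(M) = 23 - 4 = 19
LF(B2) = LS(M) - sum(successors on chain B) = 19 - 3 = 16
LS = LF - duration = 16 - 5 = 11
Total float = LS - ES = 11 - 9 = 2

2


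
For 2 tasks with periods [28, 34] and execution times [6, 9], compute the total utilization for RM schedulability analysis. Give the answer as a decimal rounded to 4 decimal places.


Compute individual utilizations (exact fractions):
  Task 1: C/T = 6/28 = 3/14 (approx. 0.2143)
  Task 2: C/T = 9/34 (approx. 0.2647)
Total utilization U = 3/14 + 9/34 = 57/119
Rounded to 4 decimal places: U = 0.4790
RM (Liu & Layland) bound for 2 tasks = 0.828427; compare with U = 57/119 (approx. 0.478992)
U <= bound, so schedulable by RM sufficient condition.

0.4790


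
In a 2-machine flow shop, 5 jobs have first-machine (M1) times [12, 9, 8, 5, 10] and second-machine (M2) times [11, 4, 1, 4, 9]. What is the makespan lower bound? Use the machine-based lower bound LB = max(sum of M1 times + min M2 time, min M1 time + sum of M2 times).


LB1 = sum(M1 times) + min(M2 times) = 44 + 1 = 45
LB2 = min(M1 times) + sum(M2 times) = 5 + 29 = 34
Lower bound = max(LB1, LB2) = max(45, 34) = 45

45


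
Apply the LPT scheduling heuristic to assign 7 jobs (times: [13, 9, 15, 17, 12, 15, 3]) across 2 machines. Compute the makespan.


Sort jobs in decreasing order (LPT): [17, 15, 15, 13, 12, 9, 3]
Assign each job to the least loaded machine:
  Machine 1: jobs [17, 13, 12], load = 42
  Machine 2: jobs [15, 15, 9, 3], load = 42
Makespan = max load = 42

42


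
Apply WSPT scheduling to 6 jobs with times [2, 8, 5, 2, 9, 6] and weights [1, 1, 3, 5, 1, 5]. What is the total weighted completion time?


Compute p/w ratios and sort ascending (WSPT): [(2, 5), (6, 5), (5, 3), (2, 1), (8, 1), (9, 1)]
Compute weighted completion times:
  Job (p=2,w=5): C=2, w*C=5*2=10
  Job (p=6,w=5): C=8, w*C=5*8=40
  Job (p=5,w=3): C=13, w*C=3*13=39
  Job (p=2,w=1): C=15, w*C=1*15=15
  Job (p=8,w=1): C=23, w*C=1*23=23
  Job (p=9,w=1): C=32, w*C=1*32=32
Total weighted completion time = 159

159


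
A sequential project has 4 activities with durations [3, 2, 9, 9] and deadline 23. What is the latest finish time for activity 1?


LF(activity 1) = deadline - sum of successor durations
Successors: activities 2 through 4 with durations [2, 9, 9]
Sum of successor durations = 20
LF = 23 - 20 = 3

3


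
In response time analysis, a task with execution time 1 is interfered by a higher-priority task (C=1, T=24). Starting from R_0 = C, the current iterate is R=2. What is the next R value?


R_next = C + ceil(R_prev / T_hp) * C_hp
ceil(2 / 24) = ceil(0.0833) = 1
Interference = 1 * 1 = 1
R_next = 1 + 1 = 2
R_next = R_prev, so the iteration has converged (response time = 2).

2


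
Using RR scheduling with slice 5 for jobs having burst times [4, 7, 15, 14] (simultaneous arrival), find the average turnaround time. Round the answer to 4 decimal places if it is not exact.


Time quantum = 5
Execution trace:
  J1 runs 4 units, time = 4
  J2 runs 5 units, time = 9
  J3 runs 5 units, time = 14
  J4 runs 5 units, time = 19
  J2 runs 2 units, time = 21
  J3 runs 5 units, time = 26
  J4 runs 5 units, time = 31
  J3 runs 5 units, time = 36
  J4 runs 4 units, time = 40
Finish times: [4, 21, 36, 40]
Average turnaround = 101/4 = 25.25

25.25


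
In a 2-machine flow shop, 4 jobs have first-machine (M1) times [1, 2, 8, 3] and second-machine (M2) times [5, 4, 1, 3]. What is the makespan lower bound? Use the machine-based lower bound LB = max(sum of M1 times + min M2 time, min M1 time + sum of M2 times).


LB1 = sum(M1 times) + min(M2 times) = 14 + 1 = 15
LB2 = min(M1 times) + sum(M2 times) = 1 + 13 = 14
Lower bound = max(LB1, LB2) = max(15, 14) = 15

15


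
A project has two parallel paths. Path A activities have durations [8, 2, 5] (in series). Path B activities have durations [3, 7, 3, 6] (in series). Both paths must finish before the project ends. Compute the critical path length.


Path A total = 8 + 2 + 5 = 15
Path B total = 3 + 7 + 3 + 6 = 19
Critical path = longest path = max(15, 19) = 19

19


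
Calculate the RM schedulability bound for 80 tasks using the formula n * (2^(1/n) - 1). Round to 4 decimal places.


Compute 2^(1/80) = 1.0087019838
Subtract 1: 1.0087019838 - 1 = 0.0087019838
Multiply by n: 80 * 0.0087019838 = 0.6961587040
Round to 4 dp: 0.6962

0.6962


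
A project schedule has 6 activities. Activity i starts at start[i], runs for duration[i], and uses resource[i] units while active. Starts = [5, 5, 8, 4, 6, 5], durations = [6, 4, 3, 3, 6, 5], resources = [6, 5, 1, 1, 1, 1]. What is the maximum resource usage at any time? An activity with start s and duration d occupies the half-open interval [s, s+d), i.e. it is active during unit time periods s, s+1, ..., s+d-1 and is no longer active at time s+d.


Each activity i is active on [start_i, start_i + duration_i).
Compute total resource usage per time slot:
  t=0: active resources = [], total = 0
  t=1: active resources = [], total = 0
  t=2: active resources = [], total = 0
  t=3: active resources = [], total = 0
  t=4: active resources = [1], total = 1
  t=5: active resources = [6, 5, 1, 1], total = 13
  t=6: active resources = [6, 5, 1, 1, 1], total = 14
  t=7: active resources = [6, 5, 1, 1], total = 13
  t=8: active resources = [6, 5, 1, 1, 1], total = 14
  t=9: active resources = [6, 1, 1, 1], total = 9
  t=10: active resources = [6, 1, 1], total = 8
  t=11: active resources = [1], total = 1
Peak resource demand = 14

14


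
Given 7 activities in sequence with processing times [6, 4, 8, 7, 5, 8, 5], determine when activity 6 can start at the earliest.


Activity 6 starts after activities 1 through 5 complete.
Predecessor durations: [6, 4, 8, 7, 5]
ES = 6 + 4 + 8 + 7 + 5 = 30

30


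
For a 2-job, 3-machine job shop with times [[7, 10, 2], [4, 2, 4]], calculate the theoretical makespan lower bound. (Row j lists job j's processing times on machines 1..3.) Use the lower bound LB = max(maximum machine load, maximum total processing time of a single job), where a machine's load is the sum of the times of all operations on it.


Machine loads:
  Machine 1: 7 + 4 = 11
  Machine 2: 10 + 2 = 12
  Machine 3: 2 + 4 = 6
Max machine load = 12
Job totals:
  Job 1: 19
  Job 2: 10
Max job total = 19
Lower bound = max(12, 19) = 19

19


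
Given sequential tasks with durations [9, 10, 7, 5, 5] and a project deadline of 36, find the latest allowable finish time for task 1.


LF(activity 1) = deadline - sum of successor durations
Successors: activities 2 through 5 with durations [10, 7, 5, 5]
Sum of successor durations = 27
LF = 36 - 27 = 9

9


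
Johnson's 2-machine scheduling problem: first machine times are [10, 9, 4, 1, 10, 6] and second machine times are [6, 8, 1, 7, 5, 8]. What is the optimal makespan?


Apply Johnson's rule:
  Group 1 (a <= b): [(4, 1, 7), (6, 6, 8)]
  Group 2 (a > b): [(2, 9, 8), (1, 10, 6), (5, 10, 5), (3, 4, 1)]
Optimal job order: [4, 6, 2, 1, 5, 3]
Schedule:
  Job 4: M1 done at 1, M2 done at 8
  Job 6: M1 done at 7, M2 done at 16
  Job 2: M1 done at 16, M2 done at 24
  Job 1: M1 done at 26, M2 done at 32
  Job 5: M1 done at 36, M2 done at 41
  Job 3: M1 done at 40, M2 done at 42
Makespan = 42

42


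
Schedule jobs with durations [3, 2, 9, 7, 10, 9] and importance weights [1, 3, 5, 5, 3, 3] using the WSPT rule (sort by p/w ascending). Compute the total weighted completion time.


Compute p/w ratios and sort ascending (WSPT): [(2, 3), (7, 5), (9, 5), (3, 1), (9, 3), (10, 3)]
Compute weighted completion times:
  Job (p=2,w=3): C=2, w*C=3*2=6
  Job (p=7,w=5): C=9, w*C=5*9=45
  Job (p=9,w=5): C=18, w*C=5*18=90
  Job (p=3,w=1): C=21, w*C=1*21=21
  Job (p=9,w=3): C=30, w*C=3*30=90
  Job (p=10,w=3): C=40, w*C=3*40=120
Total weighted completion time = 372

372


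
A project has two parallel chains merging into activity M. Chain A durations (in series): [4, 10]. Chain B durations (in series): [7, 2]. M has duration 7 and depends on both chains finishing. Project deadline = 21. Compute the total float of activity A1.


Forward pass: ES(A1) = sum of predecessors on chain A = 0
EF = ES + duration = 0 + 4 = 4
Backward pass: LF(M) = deadline = 21; LS(M) = 21 - 7 = 14
LF(A1) = LS(M) - sum(successors on chain A) = 14 - 10 = 4
LS = LF - duration = 4 - 4 = 0
Total float = LS - ES = 0 - 0 = 0

0


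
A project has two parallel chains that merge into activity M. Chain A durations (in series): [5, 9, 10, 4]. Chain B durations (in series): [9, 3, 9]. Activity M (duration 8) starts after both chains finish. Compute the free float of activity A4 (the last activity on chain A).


ES(A4) = sum of predecessors on chain A = 24
EF(A4) = ES + duration = 24 + 4 = 28
Successor of A4 is M. ES(M) = max(sum(A), sum(B)) = max(28, 21) = 28
Free float = ES(successor) - EF(current) = 28 - 28 = 0

0


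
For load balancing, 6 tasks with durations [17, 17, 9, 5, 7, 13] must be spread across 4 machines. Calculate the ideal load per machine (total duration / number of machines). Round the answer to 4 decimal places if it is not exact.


Total processing time = 17 + 17 + 9 + 5 + 7 + 13 = 68
Number of machines = 4
Ideal balanced load = 68 / 4 = 17.0

17.0


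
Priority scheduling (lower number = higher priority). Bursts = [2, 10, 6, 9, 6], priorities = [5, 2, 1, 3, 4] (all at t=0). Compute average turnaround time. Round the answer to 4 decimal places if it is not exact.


Sort by priority (ascending = highest first):
Order: [(1, 6), (2, 10), (3, 9), (4, 6), (5, 2)]
Completion times:
  Priority 1, burst=6, C=6
  Priority 2, burst=10, C=16
  Priority 3, burst=9, C=25
  Priority 4, burst=6, C=31
  Priority 5, burst=2, C=33
Average turnaround = 111/5 = 22.2

22.2


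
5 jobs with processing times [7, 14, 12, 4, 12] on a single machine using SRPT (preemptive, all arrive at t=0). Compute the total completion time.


Since all jobs arrive at t=0, SRPT equals SPT ordering.
SPT order: [4, 7, 12, 12, 14]
Completion times:
  Job 1: p=4, C=4
  Job 2: p=7, C=11
  Job 3: p=12, C=23
  Job 4: p=12, C=35
  Job 5: p=14, C=49
Total completion time = 4 + 11 + 23 + 35 + 49 = 122

122


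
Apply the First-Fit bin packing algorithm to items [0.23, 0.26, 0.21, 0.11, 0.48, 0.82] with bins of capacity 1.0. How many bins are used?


Place items sequentially using First-Fit:
  Item 0.23 -> new Bin 1
  Item 0.26 -> Bin 1 (now 0.49)
  Item 0.21 -> Bin 1 (now 0.7)
  Item 0.11 -> Bin 1 (now 0.81)
  Item 0.48 -> new Bin 2
  Item 0.82 -> new Bin 3
Total bins used = 3

3


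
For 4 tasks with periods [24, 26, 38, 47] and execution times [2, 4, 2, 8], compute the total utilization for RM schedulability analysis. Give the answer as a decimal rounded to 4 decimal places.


Compute individual utilizations (exact fractions):
  Task 1: C/T = 2/24 = 1/12 (approx. 0.0833)
  Task 2: C/T = 4/26 = 2/13 (approx. 0.1538)
  Task 3: C/T = 2/38 = 1/19 (approx. 0.0526)
  Task 4: C/T = 8/47 (approx. 0.1702)
Total utilization U = 1/12 + 2/13 + 1/19 + 8/47 = 64085/139308
Rounded to 4 decimal places: U = 0.4600
RM (Liu & Layland) bound for 4 tasks = 0.756828; compare with U = 64085/139308 (approx. 0.460024)
U <= bound, so schedulable by RM sufficient condition.

0.4600


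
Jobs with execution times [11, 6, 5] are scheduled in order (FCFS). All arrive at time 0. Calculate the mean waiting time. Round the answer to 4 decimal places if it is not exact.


FCFS order (as given): [11, 6, 5]
Waiting times:
  Job 1: wait = 0
  Job 2: wait = 11
  Job 3: wait = 17
Sum of waiting times = 28
Average waiting time = 28/3 = 9.3333

9.3333


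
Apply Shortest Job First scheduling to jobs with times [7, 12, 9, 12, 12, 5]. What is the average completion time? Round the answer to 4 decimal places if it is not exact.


SJF order (ascending): [5, 7, 9, 12, 12, 12]
Completion times:
  Job 1: burst=5, C=5
  Job 2: burst=7, C=12
  Job 3: burst=9, C=21
  Job 4: burst=12, C=33
  Job 5: burst=12, C=45
  Job 6: burst=12, C=57
Average completion = 173/6 = 28.8333

28.8333


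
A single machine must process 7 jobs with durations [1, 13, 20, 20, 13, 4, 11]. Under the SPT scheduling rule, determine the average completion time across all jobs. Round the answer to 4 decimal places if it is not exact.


Sort jobs by processing time (SPT order): [1, 4, 11, 13, 13, 20, 20]
Compute completion times sequentially:
  Job 1: processing = 1, completes at 1
  Job 2: processing = 4, completes at 5
  Job 3: processing = 11, completes at 16
  Job 4: processing = 13, completes at 29
  Job 5: processing = 13, completes at 42
  Job 6: processing = 20, completes at 62
  Job 7: processing = 20, completes at 82
Sum of completion times = 237
Average completion time = 237/7 = 33.8571

33.8571


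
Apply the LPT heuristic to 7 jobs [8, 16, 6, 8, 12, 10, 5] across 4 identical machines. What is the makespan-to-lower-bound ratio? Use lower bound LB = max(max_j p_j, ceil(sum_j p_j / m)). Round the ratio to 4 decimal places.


LPT order: [16, 12, 10, 8, 8, 6, 5]
Machine loads after assignment: [16, 17, 16, 16]
LPT makespan = 17
Lower bound = max(max_job, ceil(total/4)) = max(16, 17) = 17
Ratio = 17 / 17 = 1.0

1.0


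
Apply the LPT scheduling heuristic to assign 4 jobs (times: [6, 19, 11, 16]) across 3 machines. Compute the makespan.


Sort jobs in decreasing order (LPT): [19, 16, 11, 6]
Assign each job to the least loaded machine:
  Machine 1: jobs [19], load = 19
  Machine 2: jobs [16], load = 16
  Machine 3: jobs [11, 6], load = 17
Makespan = max load = 19

19


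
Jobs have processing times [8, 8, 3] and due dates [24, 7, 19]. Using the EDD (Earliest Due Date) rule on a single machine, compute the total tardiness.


Sort by due date (EDD order): [(8, 7), (3, 19), (8, 24)]
Compute completion times and tardiness:
  Job 1: p=8, d=7, C=8, tardiness=max(0,8-7)=1
  Job 2: p=3, d=19, C=11, tardiness=max(0,11-19)=0
  Job 3: p=8, d=24, C=19, tardiness=max(0,19-24)=0
Total tardiness = 1

1


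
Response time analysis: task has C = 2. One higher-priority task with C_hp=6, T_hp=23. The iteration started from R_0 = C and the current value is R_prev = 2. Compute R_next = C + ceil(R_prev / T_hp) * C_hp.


R_next = C + ceil(R_prev / T_hp) * C_hp
ceil(2 / 23) = ceil(0.087) = 1
Interference = 1 * 6 = 6
R_next = 2 + 6 = 8

8


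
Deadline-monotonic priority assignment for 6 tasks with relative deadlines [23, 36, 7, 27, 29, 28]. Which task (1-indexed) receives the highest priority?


Sort tasks by relative deadline (ascending):
  Task 3: deadline = 7
  Task 1: deadline = 23
  Task 4: deadline = 27
  Task 6: deadline = 28
  Task 5: deadline = 29
  Task 2: deadline = 36
Priority order (highest first): [3, 1, 4, 6, 5, 2]
Highest priority task = 3

3


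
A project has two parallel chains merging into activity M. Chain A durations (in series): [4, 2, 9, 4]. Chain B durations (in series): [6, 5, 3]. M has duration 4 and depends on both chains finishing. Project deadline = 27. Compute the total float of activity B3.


Forward pass: ES(B3) = sum of predecessors on chain B = 11
EF = ES + duration = 11 + 3 = 14
Backward pass: LF(M) = deadline = 27; LS(M) = 27 - 4 = 23
LF(B3) = LS(M) - sum(successors on chain B) = 23 - 0 = 23
LS = LF - duration = 23 - 3 = 20
Total float = LS - ES = 20 - 11 = 9

9


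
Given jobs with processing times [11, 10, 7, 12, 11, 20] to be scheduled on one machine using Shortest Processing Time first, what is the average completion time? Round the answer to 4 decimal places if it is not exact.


Sort jobs by processing time (SPT order): [7, 10, 11, 11, 12, 20]
Compute completion times sequentially:
  Job 1: processing = 7, completes at 7
  Job 2: processing = 10, completes at 17
  Job 3: processing = 11, completes at 28
  Job 4: processing = 11, completes at 39
  Job 5: processing = 12, completes at 51
  Job 6: processing = 20, completes at 71
Sum of completion times = 213
Average completion time = 213/6 = 35.5

35.5


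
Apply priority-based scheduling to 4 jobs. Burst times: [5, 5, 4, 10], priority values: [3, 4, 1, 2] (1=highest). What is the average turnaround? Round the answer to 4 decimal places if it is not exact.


Sort by priority (ascending = highest first):
Order: [(1, 4), (2, 10), (3, 5), (4, 5)]
Completion times:
  Priority 1, burst=4, C=4
  Priority 2, burst=10, C=14
  Priority 3, burst=5, C=19
  Priority 4, burst=5, C=24
Average turnaround = 61/4 = 15.25

15.25


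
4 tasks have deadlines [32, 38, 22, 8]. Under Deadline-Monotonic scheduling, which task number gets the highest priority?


Sort tasks by relative deadline (ascending):
  Task 4: deadline = 8
  Task 3: deadline = 22
  Task 1: deadline = 32
  Task 2: deadline = 38
Priority order (highest first): [4, 3, 1, 2]
Highest priority task = 4

4


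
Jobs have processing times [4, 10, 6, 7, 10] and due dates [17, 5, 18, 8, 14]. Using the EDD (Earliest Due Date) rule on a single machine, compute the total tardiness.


Sort by due date (EDD order): [(10, 5), (7, 8), (10, 14), (4, 17), (6, 18)]
Compute completion times and tardiness:
  Job 1: p=10, d=5, C=10, tardiness=max(0,10-5)=5
  Job 2: p=7, d=8, C=17, tardiness=max(0,17-8)=9
  Job 3: p=10, d=14, C=27, tardiness=max(0,27-14)=13
  Job 4: p=4, d=17, C=31, tardiness=max(0,31-17)=14
  Job 5: p=6, d=18, C=37, tardiness=max(0,37-18)=19
Total tardiness = 60

60


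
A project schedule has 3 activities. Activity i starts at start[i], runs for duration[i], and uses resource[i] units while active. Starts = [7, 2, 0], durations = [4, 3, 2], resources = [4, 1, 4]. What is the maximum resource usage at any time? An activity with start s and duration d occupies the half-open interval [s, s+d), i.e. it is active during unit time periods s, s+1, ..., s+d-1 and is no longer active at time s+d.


Each activity i is active on [start_i, start_i + duration_i).
Compute total resource usage per time slot:
  t=0: active resources = [4], total = 4
  t=1: active resources = [4], total = 4
  t=2: active resources = [1], total = 1
  t=3: active resources = [1], total = 1
  t=4: active resources = [1], total = 1
  t=5: active resources = [], total = 0
  t=6: active resources = [], total = 0
  t=7: active resources = [4], total = 4
  t=8: active resources = [4], total = 4
  t=9: active resources = [4], total = 4
  t=10: active resources = [4], total = 4
Peak resource demand = 4

4


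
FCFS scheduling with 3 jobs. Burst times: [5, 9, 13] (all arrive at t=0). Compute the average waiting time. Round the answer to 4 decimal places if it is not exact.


FCFS order (as given): [5, 9, 13]
Waiting times:
  Job 1: wait = 0
  Job 2: wait = 5
  Job 3: wait = 14
Sum of waiting times = 19
Average waiting time = 19/3 = 6.3333

6.3333


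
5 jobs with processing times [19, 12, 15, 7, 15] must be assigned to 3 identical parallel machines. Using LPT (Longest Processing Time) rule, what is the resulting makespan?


Sort jobs in decreasing order (LPT): [19, 15, 15, 12, 7]
Assign each job to the least loaded machine:
  Machine 1: jobs [19], load = 19
  Machine 2: jobs [15, 12], load = 27
  Machine 3: jobs [15, 7], load = 22
Makespan = max load = 27

27


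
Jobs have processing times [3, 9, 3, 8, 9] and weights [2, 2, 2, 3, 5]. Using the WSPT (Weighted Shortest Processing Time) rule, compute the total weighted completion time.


Compute p/w ratios and sort ascending (WSPT): [(3, 2), (3, 2), (9, 5), (8, 3), (9, 2)]
Compute weighted completion times:
  Job (p=3,w=2): C=3, w*C=2*3=6
  Job (p=3,w=2): C=6, w*C=2*6=12
  Job (p=9,w=5): C=15, w*C=5*15=75
  Job (p=8,w=3): C=23, w*C=3*23=69
  Job (p=9,w=2): C=32, w*C=2*32=64
Total weighted completion time = 226

226
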